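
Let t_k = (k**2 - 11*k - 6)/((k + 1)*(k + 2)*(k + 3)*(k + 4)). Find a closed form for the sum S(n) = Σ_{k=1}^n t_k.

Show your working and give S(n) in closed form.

S(n) = n*(-n**2 - 13*n - 18)/(4*(n**3 + 9*n**2 + 26*n + 24))

t_(k+1)/t_k = (k + 1)*(11*k - (k + 1)**2 + 17)/((k + 5)*(-k**2 + 11*k + 6)).
Gosper form: A/B · C(k+1)/C(k) with A=k + 1, B=k + 5, C=k**2 - 11*k - 6.
Need (k + 1)·f(k+1) − (k + 4)·f(k) = k**2 - 11*k - 6.
deg f ≤ 3 (via 1,1,2).
Solving with deg f ≤ 3: f(k) = -k*(k**2 + 8*k + 3)/2.
Certificate R = B(k−1)f/C = -k*(k + 4)*(k**2 + 8*k + 3)/(2*(k**2 - 11*k - 6)) gives s_k = k*(-k**2 - 8*k - 3)/(2*(k + 1)*(k + 2)*(k + 3)).
s_(k+1) − s_k = (k**2 - 11*k - 6)/(k**4 + 10*k**3 + 35*k**2 + 50*k + 24) = t_k.
Evaluate: s_(n+1) = (-n**3 - 11*n**2 - 22*n - 12)/(2*(n**3 + 9*n**2 + 26*n + 24)); subtract s_(1) = -1/4 ⇒ S(n) = n*(-n**2 - 13*n - 18)/(4*(n**3 + 9*n**2 + 26*n + 24)).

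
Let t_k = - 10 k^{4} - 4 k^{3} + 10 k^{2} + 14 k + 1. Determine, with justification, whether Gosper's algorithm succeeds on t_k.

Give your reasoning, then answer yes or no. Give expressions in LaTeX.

Yes. s_k = k \left(- 2 k^{4} + 4 k^{3} + 2 k^{2} + k - 4\right).

r(k) = (10*k**4 + 44*k**3 + 62*k**2 + 18*k - 11)/(10*k**4 + 4*k**3 - 10*k**2 - 14*k - 1) after simplifying.
Normal form (A,B,C) = (1, 1, k**4 + 2*k**3/5 - k**2 - 7*k/5 - 1/10).
Solve (1)·f(k+1) − (1)·f(k) = k**4 + 2*k**3/5 - k**2 - 7*k/5 - 1/10.
From deg A=0, deg B=0, deg C=4: d=5.
Solve for f: f(k) = k*(2*k**4 - 4*k**3 - 2*k**2 - k + 4)/10 (degree 5 ≤ 5).
Certificate R = B(k−1)f/C = k*(2*k**4 - 4*k**3 - 2*k**2 - k + 4)/(10*k**4 + 4*k**3 - 10*k**2 - 14*k - 1) gives s_k = k*(-2*k**4 + 4*k**3 + 2*k**2 + k - 4).
Check: Δs_k = -10*k**4 - 4*k**3 + 10*k**2 + 14*k + 1. ✓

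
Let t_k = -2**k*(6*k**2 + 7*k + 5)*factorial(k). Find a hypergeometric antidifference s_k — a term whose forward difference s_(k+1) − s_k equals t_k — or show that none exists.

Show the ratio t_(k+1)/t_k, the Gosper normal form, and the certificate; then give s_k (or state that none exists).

r(k) = 2*(6*k**3 + 25*k**2 + 37*k + 18)/(6*k**2 + 7*k + 5) after simplifying.
Gosper form: A/B · C(k+1)/C(k) with A=2*k + 2, B=1, C=k**2 + 7*k/6 + 5/6.
Need (2*k + 2)·f(k+1) − (1)·f(k) = k**2 + 7*k/6 + 5/6.
deg f ≤ 1 (via 1,0,2).
Solve for f: f(k) = (3*k - 1)/6 (degree 1 ≤ 1).
Get s_k = R·t_k = -2**k*(3*k - 1)*factorial(k) with R(k) = B(k−1)f(k)/C(k) = (3*k - 1)/(6*k**2 + 7*k + 5).
Verify: -2**k*(6*k**2 + 7*k + 5)*factorial(k) matches t_k.

s_k = -2**k*(3*k - 1)*factorial(k)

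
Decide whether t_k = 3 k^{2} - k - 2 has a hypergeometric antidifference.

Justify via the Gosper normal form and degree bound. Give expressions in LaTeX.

Yes. s_k = k \left(k^{2} - 2 k - 1\right).

t_(k+1)/t_k = k*(3*k + 5)/(3*k**2 - k - 2).
Normal form (A,B,C) = (1, 1, k**2 - k/3 - 2/3).
Set up (1)·f(k+1) − (1)·f(k) − (k**2 - k/3 - 2/3) = 0.
d = 3 from the (0,0,2) case.
Solve for f: f(k) = k*(k**2 - 2*k - 1)/3 (degree 3 ≤ 3).
Certificate R = B(k−1)f/C = k*(k**2 - 2*k - 1)/((k - 1)*(3*k + 2)) gives s_k = k*(k**2 - 2*k - 1).
Verify: 3*k**2 - k - 2 matches t_k.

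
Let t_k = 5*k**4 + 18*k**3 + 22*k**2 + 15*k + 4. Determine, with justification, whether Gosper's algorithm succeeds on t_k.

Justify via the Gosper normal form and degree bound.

Yes. s_k = k**5 + 2*k**4 + k**2.

The ratio is (5*k**4 + 38*k**3 + 106*k**2 + 133*k + 64)/(5*k**4 + 18*k**3 + 22*k**2 + 15*k + 4).
Normal form (A,B,C) = (1, 1, k**4 + 18*k**3/5 + 22*k**2/5 + 3*k + 4/5).
Key eq: (1)·f(k+1) = (1)·f(k) + (k**4 + 18*k**3/5 + 22*k**2/5 + 3*k + 4/5).
deg f ≤ 5 (via 0,0,4).
Match coefficients ⇒ f(k) = k**2*(k**3 + 2*k**2 + 1)/5.
Get s_k = R·t_k = k**5 + 2*k**4 + k**2 with R(k) = B(k−1)f(k)/C(k) = k**2*(k**3 + 2*k**2 + 1)/(5*k**4 + 18*k**3 + 22*k**2 + 15*k + 4).
s_(k+1) − s_k = 5*k**4 + 18*k**3 + 22*k**2 + 15*k + 4 = t_k.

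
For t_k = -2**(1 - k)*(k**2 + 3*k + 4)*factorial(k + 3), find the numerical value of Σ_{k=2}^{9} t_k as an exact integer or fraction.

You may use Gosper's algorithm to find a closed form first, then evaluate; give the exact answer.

Σ = -243242760

The ratio is (k + 4)*(3*k + (k + 1)**2 + 7)/(2*(k**2 + 3*k + 4)).
Factor: A=k/2 + 2; B=1; C=k**2 + 3*k + 4.
Solve (k/2 + 2)·f(k+1) − (1)·f(k) = k**2 + 3*k + 4.
Degrees (1,0,2) ⇒ d ≤ 1.
Solving with deg f ≤ 1: f(k) = 2*k.
R(k) = B(k−1)·f(k)/C(k) = 2*k/(k**2 + 3*k + 4); s_k = R·t_k = -2**(2 - k)*k*factorial(k + 3).
Δs = -2**(1 - k)*(k**2 + 3*k + 4)*factorial(k + 3), as required.
Evaluate s at k=10 and k=2: -243243000 and -240; difference -243242760.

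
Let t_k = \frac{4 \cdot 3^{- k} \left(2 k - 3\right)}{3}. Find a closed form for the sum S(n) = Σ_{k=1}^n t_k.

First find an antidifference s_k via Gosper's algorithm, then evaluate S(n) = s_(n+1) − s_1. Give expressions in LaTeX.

r(k) = (2*k - 1)/(3*(2*k - 3)) after simplifying.
Gosper form: A/B · C(k+1)/C(k) with A=1/3, B=1, C=k - 3/2.
Solve (1/3)·f(k+1) − (1)·f(k) = k - 3/2.
deg f ≤ 1 (via 0,0,1).
A polynomial solution: f(k) = -3*(k - 1)/2.
Get s_k = R·t_k = 4*(1 - k)/3**k with R(k) = B(k−1)f(k)/C(k) = -3*(k - 1)/(2*k - 3).
Δs = 4*(2*k - 3)/(3*3**k), as required.
Telescope: S(n) = s_(n+1) − s_(1) = -4*3**(-n - 1)*n − (0) = -4*3**(-n - 1)*n.

S(n) = - 4 \cdot 3^{- n - 1} n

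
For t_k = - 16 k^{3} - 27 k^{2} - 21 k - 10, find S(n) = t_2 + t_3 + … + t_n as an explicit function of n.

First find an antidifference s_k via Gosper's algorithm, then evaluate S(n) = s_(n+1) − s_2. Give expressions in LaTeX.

S(n) = - 4 n^{4} - 17 n^{3} - 28 n^{2} - 25 n + 74

Ratio r(k) = (16*k**3 + 75*k**2 + 123*k + 74)/(16*k**3 + 27*k**2 + 21*k + 10).
Factor: A=1; B=1; C=k**3 + 27*k**2/16 + 21*k/16 + 5/8.
Solve (1)·f(k+1) − (1)·f(k) = k**3 + 27*k**2/16 + 21*k/16 + 5/8.
Bound: deg f ≤ 4.
Match coefficients ⇒ f(k) = k*(k + 1)*(4*k**2 - 3*k + 4)/16.
Then R = B(k−1)f/C = k*(4*k**2 - 3*k + 4)/(16*k**2 + 11*k + 10), so s_k = R(k)·t_k = k*(-4*k**3 - k**2 - k - 4).
Verify: -16*k**3 - 27*k**2 - 21*k - 10 matches t_k.
Evaluate: s_(n+1) = -4*n**4 - 17*n**3 - 28*n**2 - 25*n - 10; subtract s_(2) = -84 ⇒ S(n) = -4*n**4 - 17*n**3 - 28*n**2 - 25*n + 74.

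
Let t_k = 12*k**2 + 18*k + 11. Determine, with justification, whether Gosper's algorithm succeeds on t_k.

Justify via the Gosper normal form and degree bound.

r(k) = (12*k**2 + 42*k + 41)/(12*k**2 + 18*k + 11) after simplifying.
Gosper form: A/B · C(k+1)/C(k) with A=1, B=1, C=k**2 + 3*k/2 + 11/12.
Set up (1)·f(k+1) − (1)·f(k) − (k**2 + 3*k/2 + 11/12) = 0.
From deg A=0, deg B=0, deg C=2: d=3.
Coefficient equations give f(k) = k*(4*k**2 + 3*k + 4)/12.
R(k) = B(k−1)·f(k)/C(k) = k*(4*k**2 + 3*k + 4)/(12*k**2 + 18*k + 11); s_k = R·t_k = k*(4*k**2 + 3*k + 4).
Check: Δs_k = 12*k**2 + 18*k + 11. ✓

Yes. s_k = k*(4*k**2 + 3*k + 4).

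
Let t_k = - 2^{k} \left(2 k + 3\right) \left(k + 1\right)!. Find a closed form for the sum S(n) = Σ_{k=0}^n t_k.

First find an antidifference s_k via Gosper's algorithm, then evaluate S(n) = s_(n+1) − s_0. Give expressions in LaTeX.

S(n) = - 2 \cdot 2^{n} \left(n + 2\right)! + 1

r(k) = 2*(k + 2)*(2*k + 5)/(2*k + 3) after simplifying.
A = 2*k + 4, B = 1, C = k + 3/2.
Need (2*k + 4)·f(k+1) − (1)·f(k) = k + 3/2.
Degrees (1,0,1) ⇒ d ≤ 0.
Solve for f: f(k) = 1/2 (degree 0 ≤ 0).
So s_k = (B(k−1)f/C)·t_k = (1/(2*k + 3))·t_k = -2**k*factorial(k + 1).
Δs = -2**k*(2*k + 3)*factorial(k + 1), as required.
Telescope: S(n) = s_(n+1) − s_(0) = -2**(n + 1)*factorial(n + 2) − (-1) = -2*2**n*factorial(n + 2) + 1.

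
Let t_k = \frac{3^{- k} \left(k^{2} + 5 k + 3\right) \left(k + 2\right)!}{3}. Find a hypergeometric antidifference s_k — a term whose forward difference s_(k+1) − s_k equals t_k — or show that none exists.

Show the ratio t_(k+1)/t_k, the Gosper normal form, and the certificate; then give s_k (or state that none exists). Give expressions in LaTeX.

s_k = 3^{- k} \left(k + 4\right) \left(k + 2\right)!

Step 1: r(k) = (k + 3)*(5*k + (k + 1)**2 + 8)/(3*(k**2 + 5*k + 3)).
Gosper form: A/B · C(k+1)/C(k) with A=k/3 + 1, B=1, C=k**2 + 5*k + 3.
f must satisfy (k/3 + 1)·f(k+1) − (1)·f(k) = k**2 + 5*k + 3.
d = 1 from the (1,0,2) case.
Match coefficients ⇒ f(k) = 3*(k + 4).
Then R = B(k−1)f/C = 3*(k + 4)/(k**2 + 5*k + 3), so s_k = R(k)·t_k = (k + 4)*factorial(k + 2)/3**k.
Verify: (k**2 + 5*k + 3)*factorial(k + 2)/(3*3**k) matches t_k.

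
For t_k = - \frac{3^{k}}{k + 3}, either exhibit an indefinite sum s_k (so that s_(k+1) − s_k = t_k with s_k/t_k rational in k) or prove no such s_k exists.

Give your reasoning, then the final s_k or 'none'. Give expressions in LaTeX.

Step 1: r(k) = 3*(k + 3)/(k + 4).
Normal form (A,B,C) = (3*k + 9, k + 4, 1).
Solve (3*k + 9)·f(k+1) − (k + 3)·f(k) = 1.
From deg A=1, deg B=1, deg C=0: d=-1.
Bound -1 < 0, so the key equation has no polynomial solution.

none — t_k is not Gosper-summable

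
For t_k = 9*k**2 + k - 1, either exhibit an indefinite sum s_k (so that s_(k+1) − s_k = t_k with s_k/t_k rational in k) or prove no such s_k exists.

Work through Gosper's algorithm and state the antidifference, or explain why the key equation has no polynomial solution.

Ratio r(k) = (k + 9*(k + 1)**2)/(9*k**2 + k - 1).
Gosper form: A/B · C(k+1)/C(k) with A=1, B=1, C=k**2 + k/9 - 1/9.
f must satisfy (1)·f(k+1) − (1)·f(k) = k**2 + k/9 - 1/9.
Degrees (0,0,2) ⇒ d ≤ 3.
Solving with deg f ≤ 3: f(k) = k**2*(3*k - 4)/9.
Get s_k = R·t_k = k**2*(3*k - 4) with R(k) = B(k−1)f(k)/C(k) = k**2*(3*k - 4)/(9*k**2 + k - 1).
s_(k+1) − s_k = 9*k**2 + k - 1 = t_k.

s_k = k**2*(3*k - 4)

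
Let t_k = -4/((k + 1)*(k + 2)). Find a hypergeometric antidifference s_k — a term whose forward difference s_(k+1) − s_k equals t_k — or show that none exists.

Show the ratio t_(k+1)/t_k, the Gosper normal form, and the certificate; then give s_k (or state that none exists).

t_(k+1)/t_k = (k + 1)/(k + 3).
Take A(k)=k + 1, B(k)=k + 3, C(k)=1.
Solve (k + 1)·f(k+1) − (k + 2)·f(k) = 1.
From deg A=1, deg B=1, deg C=0: d=1.
Solve for f: f(k) = k (degree 1 ≤ 1).
So s_k = (B(k−1)f/C)·t_k = (k*(k + 2))·t_k = -4*k/(k + 1).
s_(k+1) − s_k = -4/(k**2 + 3*k + 2) = t_k.

s_k = -4*k/(k + 1)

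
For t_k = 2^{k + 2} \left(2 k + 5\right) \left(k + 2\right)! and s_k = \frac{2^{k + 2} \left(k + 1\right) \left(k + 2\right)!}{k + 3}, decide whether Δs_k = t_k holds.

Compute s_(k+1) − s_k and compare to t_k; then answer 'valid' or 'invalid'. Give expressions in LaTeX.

s_(k+1) = 2**(k + 3)*(k + 2)*factorial(k + 3)/(k + 4)
s_(k+1) − s_k = 2**(k + 2)*(2*k**3 + 15*k**2 + 37*k + 32)*factorial(k + 2)/((k + 3)*(k + 4))
(s_(k+1) − s_k) − t_k = -2**(k + 3)*(k + 2)*(2*k + 7)*factorial(k + 2)/((k + 3)*(k + 4))

Invalid: residual - \frac{2^{k + 3} \left(k + 2\right) \left(2 k + 7\right) \left(k + 2\right)!}{\left(k + 3\right) \left(k + 4\right)} ≠ 0.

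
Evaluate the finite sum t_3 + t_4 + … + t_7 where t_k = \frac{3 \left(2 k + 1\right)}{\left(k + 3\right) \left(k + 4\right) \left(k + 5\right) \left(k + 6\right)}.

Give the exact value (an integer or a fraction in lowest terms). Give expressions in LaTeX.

Ratio r(k) = (k + 3)*(2*k + 3)/((k + 7)*(2*k + 1)).
Normal form (A,B,C) = (k + 3, k + 7, k + 1/2).
Solve (k + 3)·f(k+1) − (k + 6)·f(k) = k + 1/2.
d = 3 from the (1,1,1) case.
Solving with deg f ≤ 3: f(k) = k*(k**2 + 12*k + 2)/90.
Then R = B(k−1)f/C = k*(k + 6)*(k**2 + 12*k + 2)/(45*(2*k + 1)), so s_k = R(k)·t_k = k*(k**2 + 12*k + 2)/(15*(k + 3)*(k + 4)*(k + 5)).
s_(k+1) − s_k = 3*(2*k + 1)/(k**4 + 18*k**3 + 119*k**2 + 342*k + 360) = t_k.
Telescoping: Σ = s_(8) − s_(3) = 36/715 − (47/1680) = 1075/48048.

Σ = 1075/48048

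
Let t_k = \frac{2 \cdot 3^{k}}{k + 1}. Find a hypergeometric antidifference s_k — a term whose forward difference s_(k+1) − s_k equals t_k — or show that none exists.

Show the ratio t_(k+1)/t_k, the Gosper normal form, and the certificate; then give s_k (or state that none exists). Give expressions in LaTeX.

Compute t_(k+1)/t_k: get 3*(k + 1)/(k + 2).
Normal form (A,B,C) = (3*k + 3, k + 2, 1).
Solve (3*k + 3)·f(k+1) − (k + 1)·f(k) = 1.
deg f ≤ -1 (via 1,1,0).
deg f ≤ -1 is impossible — no certificate.

not Gosper-summable; s_k does not exist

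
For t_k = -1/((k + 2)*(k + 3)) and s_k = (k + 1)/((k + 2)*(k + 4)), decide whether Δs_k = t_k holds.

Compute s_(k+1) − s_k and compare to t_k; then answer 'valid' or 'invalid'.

s_(k+1) = (k + 2)/((k + 3)*(k + 5))
s_(k+1) − s_k = (-k**2 - 3*k + 1)/(k**4 + 14*k**3 + 71*k**2 + 154*k + 120)
(s_(k+1) − s_k) − t_k = 3*(2*k + 7)/(k**4 + 14*k**3 + 71*k**2 + 154*k + 120)

Invalid: residual 3*(2*k + 7)/(k**4 + 14*k**3 + 71*k**2 + 154*k + 120) ≠ 0.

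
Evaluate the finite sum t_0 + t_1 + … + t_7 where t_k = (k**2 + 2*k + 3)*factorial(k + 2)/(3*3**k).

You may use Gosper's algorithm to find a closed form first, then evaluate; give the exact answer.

Σ = 44782/9

Step 1: r(k) = (k + 3)*(2*k + (k + 1)**2 + 5)/(3*(k**2 + 2*k + 3)).
So A=k/3 + 1 and B=1, with C=k**2 + 2*k + 3.
Set up (k/3 + 1)·f(k+1) − (1)·f(k) − (k**2 + 2*k + 3) = 0.
Bound: deg f ≤ 1.
Solve for f: f(k) = 3*(k + 1) (degree 1 ≤ 1).
R(k) = B(k−1)·f(k)/C(k) = 3*(k + 1)/(k**2 + 2*k + 3); s_k = R·t_k = (k + 1)*factorial(k + 2)/3**k.
Verify: (k**2 + 2*k + 3)*factorial(k + 2)/(3*3**k) matches t_k.
Telescoping: Σ = s_(8) − s_(0) = 44800/9 − (2) = 44782/9.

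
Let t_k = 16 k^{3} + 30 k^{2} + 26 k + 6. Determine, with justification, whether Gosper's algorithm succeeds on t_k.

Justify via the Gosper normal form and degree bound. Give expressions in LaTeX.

Ratio r(k) = (8*k**3 + 39*k**2 + 67*k + 39)/(8*k**3 + 15*k**2 + 13*k + 3).
Factor: A=1; B=1; C=k**3 + 15*k**2/8 + 13*k/8 + 3/8.
Solve (1)·f(k+1) − (1)·f(k) = k**3 + 15*k**2/8 + 13*k/8 + 3/8.
d = 4 from the (0,0,3) case.
Solve for f: f(k) = k*(2*k - 1)*(k**2 + k + 1)/8 (degree 4 ≤ 4).
So s_k = (B(k−1)f/C)·t_k = (k*(2*k - 1)*(k**2 + k + 1)/(8*k**3 + 15*k**2 + 13*k + 3))·t_k = 2*k*(2*k**3 + k**2 + k - 1).
Verify: 16*k**3 + 30*k**2 + 26*k + 6 matches t_k.

Yes. s_k = 2 k \left(2 k^{3} + k^{2} + k - 1\right).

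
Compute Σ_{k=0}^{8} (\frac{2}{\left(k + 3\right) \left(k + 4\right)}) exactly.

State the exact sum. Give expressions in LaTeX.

Σ = 1/2

r(k) = (k + 3)/(k + 5) after simplifying.
A = k + 3, B = k + 5, C = 1.
Key eq: (k + 3)·f(k+1) = (k + 4)·f(k) + (1).
Degrees (1,1,0) ⇒ d ≤ 1.
A polynomial solution: f(k) = k/3.
So s_k = (B(k−1)f/C)·t_k = (k*(k + 4)/3)·t_k = 2*k/(3*(k + 3)).
Check: Δs_k = 2/(k**2 + 7*k + 12). ✓
Sum = s_(9) − s_(0); s_(9) = 1/2, s_(0) = 0 ⇒ 1/2.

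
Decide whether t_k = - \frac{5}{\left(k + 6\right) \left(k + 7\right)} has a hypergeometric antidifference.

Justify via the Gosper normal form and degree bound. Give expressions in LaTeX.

Yes. s_k = - \frac{5 k}{6 k + 36}.

t_(k+1)/t_k = (k + 6)/(k + 8).
Normal form (A,B,C) = (k + 6, k + 8, 1).
Key eq: (k + 6)·f(k+1) = (k + 7)·f(k) + (1).
From deg A=1, deg B=1, deg C=0: d=1.
Solving with deg f ≤ 1: f(k) = k/6.
Get s_k = R·t_k = -5*k/(6*k + 36) with R(k) = B(k−1)f(k)/C(k) = k*(k + 7)/6.
Verify: -5/(k**2 + 13*k + 42) matches t_k.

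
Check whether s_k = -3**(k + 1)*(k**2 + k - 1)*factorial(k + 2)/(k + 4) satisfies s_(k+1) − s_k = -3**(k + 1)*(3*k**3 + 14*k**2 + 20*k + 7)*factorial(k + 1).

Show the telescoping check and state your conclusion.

Invalid: residual 6*3**k*(3*k**4 + 26*k**3 + 75*k**2 + 86*k + 29)*factorial(k + 1)/((k + 4)*(k + 5)) ≠ 0.

s_(k+1) = -3**(k + 2)*(k**2 + 3*k + 1)*factorial(k + 3)/(k + 5)
s_(k+1) − s_k = -3**(k + 1)*(3*k**4 + 29*k**3 + 96*k**2 + 125*k + 41)*factorial(k + 2)/((k + 4)*(k + 5))
(s_(k+1) − s_k) − t_k = 6*3**k*(3*k**4 + 26*k**3 + 75*k**2 + 86*k + 29)*factorial(k + 1)/((k + 4)*(k + 5))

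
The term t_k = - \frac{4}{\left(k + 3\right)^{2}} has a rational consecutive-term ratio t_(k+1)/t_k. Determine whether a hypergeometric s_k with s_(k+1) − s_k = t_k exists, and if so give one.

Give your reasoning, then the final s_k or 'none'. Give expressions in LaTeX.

r(k) = (k + 3)**2/(k + 4)**2 after simplifying.
So A=k**2 + 6*k + 9 and B=k**2 + 8*k + 16, with C=1.
Set up (k**2 + 6*k + 9)·f(k+1) − (k**2 + 6*k + 9)·f(k) − (1) = 0.
From deg A=2, deg B=2, deg C=0: d=0.
Generic f = c0 gives residual -1; -1 = 0 cannot hold, so t_k is not Gosper-summable.

none — t_k is not Gosper-summable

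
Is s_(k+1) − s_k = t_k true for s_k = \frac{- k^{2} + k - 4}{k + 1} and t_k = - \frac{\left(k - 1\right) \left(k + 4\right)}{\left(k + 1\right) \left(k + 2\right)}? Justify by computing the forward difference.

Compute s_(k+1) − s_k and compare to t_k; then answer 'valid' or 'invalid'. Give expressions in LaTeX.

s_(k+1) = (k - (k + 1)**2 - 3)/(k + 2)
s_(k+1) − s_k = (-k**2 - 3*k + 4)/(k**2 + 3*k + 2)
(s_(k+1) − s_k) − t_k = 0

valid; difference matches t_k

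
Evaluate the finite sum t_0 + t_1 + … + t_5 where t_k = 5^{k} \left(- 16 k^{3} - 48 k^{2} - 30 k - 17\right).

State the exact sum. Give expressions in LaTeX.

Ratio r(k) = 5*(16*k**3 + 96*k**2 + 174*k + 111)/(16*k**3 + 48*k**2 + 30*k + 17).
Factor: A=5; B=1; C=k**3 + 3*k**2 + 15*k/8 + 17/16.
Key eq: (5)·f(k+1) = (1)·f(k) + (k**3 + 3*k**2 + 15*k/8 + 17/16).
Bound: deg f ≤ 3.
Coefficient equations give f(k) = (4*k**3 - 3*k**2 + 3)/16.
Certificate R = B(k−1)f/C = (4*k**3 - 3*k**2 + 3)/(16*k**3 + 48*k**2 + 30*k + 17) gives s_k = 5**k*(-4*k**3 + 3*k**2 - 3).
Verify: 5**k*(-16*k**3 - 48*k**2 - 30*k - 17) matches t_k.
Σ_(k=0)^(5) t_k = s_(6) − s_(0) = -11859375 − (-3) = -11859372.

Σ = -11859372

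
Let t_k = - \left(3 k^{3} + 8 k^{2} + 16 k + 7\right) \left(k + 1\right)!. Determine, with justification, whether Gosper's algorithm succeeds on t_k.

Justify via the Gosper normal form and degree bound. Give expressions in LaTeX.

Ratio r(k) = (3*k**4 + 23*k**3 + 75*k**2 + 116*k + 68)/(3*k**3 + 8*k**2 + 16*k + 7).
Factor: A=k + 2; B=1; C=k**3 + 8*k**2/3 + 16*k/3 + 7/3.
Set up (k + 2)·f(k+1) − (1)·f(k) − (k**3 + 8*k**2/3 + 16*k/3 + 7/3) = 0.
d = 2 from the (1,0,3) case.
A polynomial solution: f(k) = (3*k**2 - k + 3)/3.
Get s_k = R·t_k = -(3*k**2 - k + 3)*factorial(k + 1) with R(k) = B(k−1)f(k)/C(k) = (3*k**2 - k + 3)/(3*k**3 + 8*k**2 + 16*k + 7).
Check: Δs_k = -(3*k**3 + 8*k**2 + 16*k + 7)*factorial(k + 1). ✓

Yes. s_k = - \left(3 k^{2} - k + 3\right) \left(k + 1\right)!.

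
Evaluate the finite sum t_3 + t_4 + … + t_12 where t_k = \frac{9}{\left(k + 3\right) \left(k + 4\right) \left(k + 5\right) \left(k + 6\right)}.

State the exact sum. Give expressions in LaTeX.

Σ = 95/11424

r(k) = (k + 3)/(k + 7) after simplifying.
Take A(k)=k + 3, B(k)=k + 7, C(k)=1.
f must satisfy (k + 3)·f(k+1) − (k + 6)·f(k) = 1.
Bound: deg f ≤ 3.
A polynomial solution: f(k) = k*(k**2 + 12*k + 47)/180.
So s_k = (B(k−1)f/C)·t_k = (k*(k + 6)*(k**2 + 12*k + 47)/180)·t_k = k*(k**2 + 12*k + 47)/(20*(k + 3)*(k + 4)*(k + 5)).
s_(k+1) − s_k = 9/(k**4 + 18*k**3 + 119*k**2 + 342*k + 360) = t_k.
Evaluate s at k=13 and k=3: 403/8160 and 23/560; difference 95/11424.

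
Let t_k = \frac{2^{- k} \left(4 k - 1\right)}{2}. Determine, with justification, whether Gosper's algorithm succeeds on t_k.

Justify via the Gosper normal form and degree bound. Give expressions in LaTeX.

Yes. s_k = 2^{- k} \left(- 4 k - 3\right).

Compute t_(k+1)/t_k: get (4*k + 3)/(2*(4*k - 1)).
A = 1/2, B = 1, C = k - 1/4.
Solve (1/2)·f(k+1) − (1)·f(k) = k - 1/4.
Degrees (0,0,1) ⇒ d ≤ 1.
Match coefficients ⇒ f(k) = -(4*k + 3)/2.
R(k) = B(k−1)·f(k)/C(k) = -2*(4*k + 3)/(4*k - 1); s_k = R·t_k = (-4*k - 3)/2**k.
Δs = (4*k - 1)/(2*2**k), as required.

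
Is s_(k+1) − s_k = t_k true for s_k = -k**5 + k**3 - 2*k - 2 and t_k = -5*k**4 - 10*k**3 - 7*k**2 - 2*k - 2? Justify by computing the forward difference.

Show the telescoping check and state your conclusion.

valid (s_(k+1) − s_k reduces to t_k)

s_(k+1) = -2*k - (k + 1)**5 + (k + 1)**3 - 4
s_(k+1) − s_k = k**5 - k**3 - (k + 1)**5 + (k + 1)**3 - 2
(s_(k+1) − s_k) − t_k = 0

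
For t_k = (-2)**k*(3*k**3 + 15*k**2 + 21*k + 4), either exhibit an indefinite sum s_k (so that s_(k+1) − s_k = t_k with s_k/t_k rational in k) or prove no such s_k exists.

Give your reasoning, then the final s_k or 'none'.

t_(k+1)/t_k = 2*(-3*k**3 - 24*k**2 - 60*k - 43)/(3*k**3 + 15*k**2 + 21*k + 4).
Gosper form: A/B · C(k+1)/C(k) with A=-2, B=1, C=k**3 + 5*k**2 + 7*k + 4/3.
Set up (-2)·f(k+1) − (1)·f(k) − (k**3 + 5*k**2 + 7*k + 4/3) = 0.
From deg A=0, deg B=0, deg C=3: d=3.
Coefficient equations give f(k) = -(k + 2)*(k**2 + k - 1)/3.
Then R = B(k−1)f/C = -(k + 2)*(k**2 + k - 1)/(3*k**3 + 15*k**2 + 21*k + 4), so s_k = R(k)·t_k = (-2)**k*(-k**3 - 3*k**2 - k + 2).
Check: Δs_k = (-2)**k*(3*k**3 + 15*k**2 + 21*k + 4). ✓

s_k = (-2)**k*(-k**3 - 3*k**2 - k + 2)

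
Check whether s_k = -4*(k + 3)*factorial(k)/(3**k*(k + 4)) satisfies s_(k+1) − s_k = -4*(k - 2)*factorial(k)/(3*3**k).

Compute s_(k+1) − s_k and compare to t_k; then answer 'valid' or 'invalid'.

Invalid: residual 4*(k**2 + 2*k - 11)*factorial(k)/(3*3**k*(k + 4)*(k + 5)) ≠ 0.

s_(k+1) = -4*(k + 4)*factorial(k + 1)/(3*3**k*(k + 5))
s_(k+1) − s_k = -4*(k**3 + 6*k**2 - 29)*factorial(k)/(3*3**k*(k + 4)*(k + 5))
(s_(k+1) − s_k) − t_k = 4*(k**2 + 2*k - 11)*factorial(k)/(3*3**k*(k + 4)*(k + 5))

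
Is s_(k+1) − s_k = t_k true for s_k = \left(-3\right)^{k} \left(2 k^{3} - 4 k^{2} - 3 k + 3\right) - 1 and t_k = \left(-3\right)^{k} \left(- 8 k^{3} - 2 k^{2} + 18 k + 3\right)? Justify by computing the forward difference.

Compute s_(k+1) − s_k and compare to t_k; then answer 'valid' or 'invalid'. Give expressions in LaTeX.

valid (s_(k+1) − s_k reduces to t_k)

s_(k+1) = (-3)**(k + 1)*(-3*k + 2*(k + 1)**3 - 4*(k + 1)**2) - 1
s_(k+1) − s_k = (-3)**k*(-8*k**3 - 2*k**2 + 18*k + 3)
(s_(k+1) − s_k) − t_k = 0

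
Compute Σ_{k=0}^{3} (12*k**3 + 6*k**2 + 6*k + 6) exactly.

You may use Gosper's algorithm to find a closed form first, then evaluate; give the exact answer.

Σ = 576

t_(k+1)/t_k = (k + 2*(k + 1)**3 + (k + 1)**2 + 2)/(2*k**3 + k**2 + k + 1).
Gosper form: A/B · C(k+1)/C(k) with A=1, B=1, C=k**3 + k**2/2 + k/2 + 1/2.
Set up (1)·f(k+1) − (1)·f(k) − (k**3 + k**2/2 + k/2 + 1/2) = 0.
d = 4 from the (0,0,3) case.
Solve for f: f(k) = k*(3*k**3 - 4*k**2 + 3*k + 4)/12 (degree 4 ≤ 4).
Then R = B(k−1)f/C = k*(3*k**3 - 4*k**2 + 3*k + 4)/(6*(2*k**3 + k**2 + k + 1)), so s_k = R(k)·t_k = k*(3*k**3 - 4*k**2 + 3*k + 4).
Δs = 12*k**3 + 6*k**2 + 6*k + 6, as required.
Telescoping: Σ = s_(4) − s_(0) = 576 − (0) = 576.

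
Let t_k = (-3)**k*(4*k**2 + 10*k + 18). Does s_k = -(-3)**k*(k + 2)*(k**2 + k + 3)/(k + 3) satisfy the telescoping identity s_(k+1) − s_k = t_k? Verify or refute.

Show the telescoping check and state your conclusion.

s_(k+1) = 3*(-3)**k*(k + 3)*(k + (k + 1)**2 + 4)/(k + 4)
s_(k+1) − s_k = (-3)**k*(4*k**4 + 34*k**3 + 113*k**2 + 197*k + 159)/(k**2 + 7*k + 12)
(s_(k+1) − s_k) − t_k = (-3)**k*(-4*k**3 - 23*k**2 - 49*k - 57)/(k**2 + 7*k + 12)

Invalid: residual (-3)**k*(-4*k**3 - 23*k**2 - 49*k - 57)/(k**2 + 7*k + 12) ≠ 0.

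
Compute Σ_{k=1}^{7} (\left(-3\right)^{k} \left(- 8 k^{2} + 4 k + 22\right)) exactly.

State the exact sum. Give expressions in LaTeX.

Σ = 603594

The ratio is 3*(-4*k**2 - 6*k + 9)/(4*k**2 - 2*k - 11).
Take A(k)=-3, B(k)=1, C(k)=k**2 - k/2 - 11/4.
Set up (-3)·f(k+1) − (1)·f(k) − (k**2 - k/2 - 11/4) = 0.
Bound: deg f ≤ 2.
Solve for f: f(k) = -(k**2 - 2*k - 2)/4 (degree 2 ≤ 2).
Then R = B(k−1)f/C = -(k**2 - 2*k - 2)/(4*k**2 - 2*k - 11), so s_k = R(k)·t_k = 2*(-3)**k*(k**2 - 2*k - 2).
Verify: (-3)**k*(-8*k**2 + 4*k + 22) matches t_k.
Sum = s_(8) − s_(1); s_(8) = 603612, s_(1) = 18 ⇒ 603594.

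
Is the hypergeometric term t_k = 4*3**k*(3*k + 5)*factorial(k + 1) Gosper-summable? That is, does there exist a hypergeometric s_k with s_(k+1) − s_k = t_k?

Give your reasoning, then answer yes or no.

Step 1: r(k) = 3*(k + 2)*(3*k + 8)/(3*k + 5).
Normal form (A,B,C) = (3*k + 6, 1, k + 5/3).
Key eq: (3*k + 6)·f(k+1) = (1)·f(k) + (k + 5/3).
Degrees (1,0,1) ⇒ d ≤ 0.
Coefficient equations give f(k) = 1/3.
Then R = B(k−1)f/C = 1/(3*k + 5), so s_k = R(k)·t_k = 4*3**k*factorial(k + 1).
Δs = 4*3**k*(3*k + 5)*factorial(k + 1), as required.

Yes. s_k = 4*3**k*factorial(k + 1).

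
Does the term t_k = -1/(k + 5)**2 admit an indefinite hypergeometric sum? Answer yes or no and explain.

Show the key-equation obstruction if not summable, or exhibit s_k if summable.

The ratio is (k + 5)**2/(k + 6)**2.
Normal form (A,B,C) = (k**2 + 10*k + 25, k**2 + 12*k + 36, 1).
Need (k**2 + 10*k + 25)·f(k+1) − (k**2 + 10*k + 25)·f(k) = 1.
Degrees (2,2,0) ⇒ d ≤ 0.
f = c0 ⇒ A·f(k+1) − B(k−1)·f(k) − C = -1. The system {-1 = 0} is inconsistent; no antidifference.

No — t_k has no hypergeometric antidifference.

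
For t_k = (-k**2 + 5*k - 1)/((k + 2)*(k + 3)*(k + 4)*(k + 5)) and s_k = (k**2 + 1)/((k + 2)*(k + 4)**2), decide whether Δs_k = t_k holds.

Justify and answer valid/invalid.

Invalid: residual (2*k**3 + 4*k**2 - 18*k + 9)/(k**6 + 23*k**5 + 217*k**4 + 1073*k**3 + 2926*k**2 + 4160*k + 2400) ≠ 0.

s_(k+1) = ((k + 1)**2 + 1)/((k + 3)*(k + 5)**2)
s_(k+1) − s_k = ((k + 2)*(k + 4)**2*((k + 1)**2 + 1) - (k + 3)*(k + 5)**2*(k**2 + 1))/((k + 2)*(k + 3)*(k + 4)**2*(k + 5)**2)
(s_(k+1) − s_k) − t_k = (2*k**3 + 4*k**2 - 18*k + 9)/(k**6 + 23*k**5 + 217*k**4 + 1073*k**3 + 2926*k**2 + 4160*k + 2400)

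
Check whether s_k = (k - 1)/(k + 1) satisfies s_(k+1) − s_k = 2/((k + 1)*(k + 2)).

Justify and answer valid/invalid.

s_(k+1) = k/(k + 2)
s_(k+1) − s_k = 2/(k**2 + 3*k + 2)
(s_(k+1) − s_k) − t_k = 0

valid; difference matches t_k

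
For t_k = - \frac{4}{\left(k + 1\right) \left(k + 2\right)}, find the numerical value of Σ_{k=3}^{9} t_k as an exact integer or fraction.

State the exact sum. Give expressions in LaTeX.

Compute t_(k+1)/t_k: get (k + 1)/(k + 3).
A = k + 1, B = k + 3, C = 1.
Set up (k + 1)·f(k+1) − (k + 2)·f(k) − (1) = 0.
d = 1 from the (1,1,0) case.
Solve for f: f(k) = k (degree 1 ≤ 1).
Then R = B(k−1)f/C = k*(k + 2), so s_k = R(k)·t_k = -4*k/(k + 1).
s_(k+1) − s_k = -4/(k**2 + 3*k + 2) = t_k.
Telescoping: Σ = s_(10) − s_(3) = -40/11 − (-3) = -7/11.

Σ = -7/11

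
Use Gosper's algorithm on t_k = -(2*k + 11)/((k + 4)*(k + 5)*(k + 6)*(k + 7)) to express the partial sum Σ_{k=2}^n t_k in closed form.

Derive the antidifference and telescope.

Ratio r(k) = (k + 4)*(2*k + 13)/((k + 8)*(2*k + 11)).
A = k + 4, B = k + 8, C = k + 11/2.
f must satisfy (k + 4)·f(k+1) − (k + 7)·f(k) = k + 11/2.
Degrees (1,1,1) ⇒ d ≤ 3.
Solving with deg f ≤ 3: f(k) = k*(k + 5)*(k + 10)/48.
Certificate R = B(k−1)f/C = k*(k + 5)*(k + 7)*(k + 10)/(24*(2*k + 11)) gives s_k = k*(-k - 10)/(24*(k**2 + 10*k + 24)).
Verify: (-2*k - 11)/(k**4 + 22*k**3 + 179*k**2 + 638*k + 840) matches t_k.
s_(n+1) = (-n**2 - 12*n - 11)/(24*(n**2 + 12*n + 35)) and s_(2) = -1/48, so S(n) = (-n**2 - 12*n + 13)/(48*(n**2 + 12*n + 35)).

S(n) = (-n**2 - 12*n + 13)/(48*(n**2 + 12*n + 35))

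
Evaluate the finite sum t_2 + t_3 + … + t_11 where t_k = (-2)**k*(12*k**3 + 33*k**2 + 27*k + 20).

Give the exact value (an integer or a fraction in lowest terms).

Σ = -29949784

Step 1: r(k) = 2*(-12*k**3 - 69*k**2 - 129*k - 92)/(12*k**3 + 33*k**2 + 27*k + 20).
Factor: A=-2; B=1; C=k**3 + 11*k**2/4 + 9*k/4 + 5/3.
Set up (-2)·f(k+1) − (1)·f(k) − (k**3 + 11*k**2/4 + 9*k/4 + 5/3) = 0.
From deg A=0, deg B=0, deg C=3: d=3.
Solving with deg f ≤ 3: f(k) = -(4*k**3 + 3*k**2 - 3*k + 4)/12.
Certificate R = B(k−1)f/C = -(4*k**3 + 3*k**2 - 3*k + 4)/(12*k**3 + 33*k**2 + 27*k + 20) gives s_k = (-2)**k*(-4*k**3 - 3*k**2 + 3*k - 4).
Δs = (-2)**k*(12*k**3 + 33*k**2 + 27*k + 20), as required.
Σ_(k=2)^(11) t_k = s_(12) − s_(2) = -29949952 − (-168) = -29949784.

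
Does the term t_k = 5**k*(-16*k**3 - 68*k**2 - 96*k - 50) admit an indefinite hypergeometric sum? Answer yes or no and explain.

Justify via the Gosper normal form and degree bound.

Yes. s_k = -2*5**k*k*(2*k**2 + k + 2).

r(k) = 5*(8*k**3 + 58*k**2 + 140*k + 115)/(8*k**3 + 34*k**2 + 48*k + 25) after simplifying.
Factor: A=5; B=1; C=k**3 + 17*k**2/4 + 6*k + 25/8.
Set up (5)·f(k+1) − (1)·f(k) − (k**3 + 17*k**2/4 + 6*k + 25/8) = 0.
Bound: deg f ≤ 3.
Match coefficients ⇒ f(k) = k*(2*k**2 + k + 2)/8.
Get s_k = R·t_k = -2*5**k*k*(2*k**2 + k + 2) with R(k) = B(k−1)f(k)/C(k) = k*(2*k**2 + k + 2)/(8*k**3 + 34*k**2 + 48*k + 25).
Check: Δs_k = 5**k*(-16*k**3 - 68*k**2 - 96*k - 50). ✓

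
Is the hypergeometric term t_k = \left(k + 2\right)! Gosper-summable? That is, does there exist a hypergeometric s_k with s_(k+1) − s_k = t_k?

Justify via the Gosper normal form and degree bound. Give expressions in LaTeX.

Ratio r(k) = k + 3.
Factor: A=k + 3; B=1; C=1.
Solve (k + 3)·f(k+1) − (1)·f(k) = 1.
Bound: deg f ≤ -1.
Bound -1 < 0, so the key equation has no polynomial solution.

No. Not Gosper-summable.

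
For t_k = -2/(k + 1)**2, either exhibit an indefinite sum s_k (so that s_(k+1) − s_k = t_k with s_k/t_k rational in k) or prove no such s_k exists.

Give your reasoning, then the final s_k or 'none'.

Compute t_(k+1)/t_k: get (k + 1)**2/(k + 2)**2.
So A=k**2 + 2*k + 1 and B=k**2 + 4*k + 4, with C=1.
Set up (k**2 + 2*k + 1)·f(k+1) − (k**2 + 2*k + 1)·f(k) − (1) = 0.
Degrees (2,2,0) ⇒ d ≤ 0.
f = c0 ⇒ A·f(k+1) − B(k−1)·f(k) − C = -1. The system {-1 = 0} is inconsistent; no antidifference.

not Gosper-summable; s_k does not exist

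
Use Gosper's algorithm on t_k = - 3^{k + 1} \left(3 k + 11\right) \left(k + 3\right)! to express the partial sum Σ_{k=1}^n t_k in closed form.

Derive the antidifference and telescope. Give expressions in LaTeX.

Compute t_(k+1)/t_k: get 3*(k + 4)*(3*k + 14)/(3*k + 11).
Take A(k)=3*k + 12, B(k)=1, C(k)=k + 11/3.
Need (3*k + 12)·f(k+1) − (1)·f(k) = k + 11/3.
deg f ≤ 0 (via 1,0,1).
Coefficient equations give f(k) = 1/3.
So s_k = (B(k−1)f/C)·t_k = (1/(3*k + 11))·t_k = -3**(k + 1)*factorial(k + 3).
Verify: -3**(k + 1)*(3*k + 11)*factorial(k + 3) matches t_k.
s_(n+1) = -3**(n + 2)*factorial(n + 4) and s_(1) = -216, so S(n) = -9*3**n*factorial(n + 4) + 216.

S(n) = - 9 \cdot 3^{n} \left(n + 4\right)! + 216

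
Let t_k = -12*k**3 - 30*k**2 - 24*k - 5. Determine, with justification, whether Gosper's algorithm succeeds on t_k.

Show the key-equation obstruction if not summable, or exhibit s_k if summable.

Yes. s_k = k*(-3*k**3 - 4*k**2 + 2).

Step 1: r(k) = (12*k**3 + 66*k**2 + 120*k + 71)/(12*k**3 + 30*k**2 + 24*k + 5).
Factor: A=1; B=1; C=k**3 + 5*k**2/2 + 2*k + 5/12.
Solve (1)·f(k+1) − (1)·f(k) = k**3 + 5*k**2/2 + 2*k + 5/12.
d = 4 from the (0,0,3) case.
Solving with deg f ≤ 4: f(k) = k*(3*k**3 + 4*k**2 - 2)/12.
Then R = B(k−1)f/C = k*(3*k**3 + 4*k**2 - 2)/(12*k**3 + 30*k**2 + 24*k + 5), so s_k = R(k)·t_k = k*(-3*k**3 - 4*k**2 + 2).
Check: Δs_k = -12*k**3 - 30*k**2 - 24*k - 5. ✓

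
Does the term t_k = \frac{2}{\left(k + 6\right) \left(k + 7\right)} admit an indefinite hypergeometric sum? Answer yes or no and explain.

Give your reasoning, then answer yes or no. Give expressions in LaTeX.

Step 1: r(k) = (k + 6)/(k + 8).
Take A(k)=k + 6, B(k)=k + 8, C(k)=1.
Set up (k + 6)·f(k+1) − (k + 7)·f(k) − (1) = 0.
Degrees (1,1,0) ⇒ d ≤ 1.
Solving with deg f ≤ 1: f(k) = k/6.
Certificate R = B(k−1)f/C = k*(k + 7)/6 gives s_k = k/(3*(k + 6)).
Check: Δs_k = 2/(k**2 + 13*k + 42). ✓

Yes. s_k = \frac{k}{3 \left(k + 6\right)}.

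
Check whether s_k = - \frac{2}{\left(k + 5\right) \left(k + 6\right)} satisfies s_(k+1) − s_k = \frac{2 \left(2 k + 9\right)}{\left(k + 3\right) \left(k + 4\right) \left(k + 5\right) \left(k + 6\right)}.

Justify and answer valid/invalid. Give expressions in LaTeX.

s_(k+1) = -2/((k + 6)*(k + 7))
s_(k+1) − s_k = 4/(k**3 + 18*k**2 + 107*k + 210)
(s_(k+1) − s_k) − t_k = 6*(-3*k - 13)/(k**5 + 25*k**4 + 245*k**3 + 1175*k**2 + 2754*k + 2520)

Invalid: residual \frac{6 \left(- 3 k - 13\right)}{k^{5} + 25 k^{4} + 245 k^{3} + 1175 k^{2} + 2754 k + 2520} ≠ 0.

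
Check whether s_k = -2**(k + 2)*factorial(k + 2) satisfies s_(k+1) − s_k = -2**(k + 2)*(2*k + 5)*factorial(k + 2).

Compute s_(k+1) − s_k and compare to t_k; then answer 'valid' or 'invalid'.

Valid: the claim telescopes to t_k.

s_(k+1) = -2**(k + 3)*factorial(k + 3)
s_(k+1) − s_k = -2**(k + 2)*(2*k + 5)*factorial(k + 2)
(s_(k+1) − s_k) − t_k = 0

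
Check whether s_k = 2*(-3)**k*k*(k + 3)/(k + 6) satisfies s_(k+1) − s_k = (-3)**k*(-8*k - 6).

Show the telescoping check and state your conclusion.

Invalid: residual 12*(-3)**k*(2*k**2 + 14*k + 9)/(k**2 + 13*k + 42) ≠ 0.

s_(k+1) = 2*(-3)**(k + 1)*(k + 1)*(k + 4)/(k + 7)
s_(k+1) − s_k = (-3)**k*(-8*k**3 - 86*k**2 - 246*k - 144)/(k**2 + 13*k + 42)
(s_(k+1) − s_k) − t_k = 12*(-3)**k*(2*k**2 + 14*k + 9)/(k**2 + 13*k + 42)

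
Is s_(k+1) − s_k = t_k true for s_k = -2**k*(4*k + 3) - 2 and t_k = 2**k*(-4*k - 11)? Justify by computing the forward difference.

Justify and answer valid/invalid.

s_(k+1) = 2*2**k*(-4*k - 7) - 2
s_(k+1) − s_k = 2**k*(-4*k - 11)
(s_(k+1) − s_k) − t_k = 0

Valid — Δs_k = t_k.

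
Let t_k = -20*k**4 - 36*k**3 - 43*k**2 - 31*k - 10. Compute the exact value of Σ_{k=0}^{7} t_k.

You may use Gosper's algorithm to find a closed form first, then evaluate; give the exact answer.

Σ = -128712

r(k) = (20*k**4 + 116*k**3 + 271*k**2 + 305*k + 140)/(20*k**4 + 36*k**3 + 43*k**2 + 31*k + 10) after simplifying.
Factor: A=1; B=1; C=k**4 + 9*k**3/5 + 43*k**2/20 + 31*k/20 + 1/2.
Key eq: (1)·f(k+1) = (1)·f(k) + (k**4 + 9*k**3/5 + 43*k**2/20 + 31*k/20 + 1/2).
Degrees (0,0,4) ⇒ d ≤ 5.
Match coefficients ⇒ f(k) = k*(4*k**4 - k**3 + 3*k**2 + 3*k + 1)/20.
So s_k = (B(k−1)f/C)·t_k = (k*(4*k**4 - k**3 + 3*k**2 + 3*k + 1)/((2*k**2 + k + 2)*(10*k**2 + 13*k + 5)))·t_k = k*(-4*k**4 + k**3 - 3*k**2 - 3*k - 1).
Check: Δs_k = -20*k**4 - 36*k**3 - 43*k**2 - 31*k - 10. ✓
Σ_(k=0)^(7) t_k = s_(8) − s_(0) = -128712 − (0) = -128712.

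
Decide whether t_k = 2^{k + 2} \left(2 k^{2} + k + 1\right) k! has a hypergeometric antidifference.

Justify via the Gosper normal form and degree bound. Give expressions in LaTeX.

The ratio is 2*(k + 1)*(k + 2*(k + 1)**2 + 2)/(2*k**2 + k + 1).
So A=2*k + 2 and B=1, with C=k**2 + k/2 + 1/2.
Solve (2*k + 2)·f(k+1) − (1)·f(k) = k**2 + k/2 + 1/2.
Degrees (1,0,2) ⇒ d ≤ 1.
Solving with deg f ≤ 1: f(k) = (k - 1)/2.
R(k) = B(k−1)·f(k)/C(k) = (k - 1)/(2*k**2 + k + 1); s_k = R·t_k = 2**(k + 2)*(k - 1)*factorial(k).
Verify: 2**(k + 2)*(2*k**2 + k + 1)*factorial(k) matches t_k.

Yes. s_k = 2^{k + 2} \left(k - 1\right) k!.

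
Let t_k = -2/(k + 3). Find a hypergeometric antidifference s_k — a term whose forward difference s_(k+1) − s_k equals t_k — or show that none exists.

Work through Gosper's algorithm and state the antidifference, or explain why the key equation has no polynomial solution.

Compute t_(k+1)/t_k: get (k + 3)/(k + 4).
Gosper form: A/B · C(k+1)/C(k) with A=k + 3, B=k + 4, C=1.
Set up (k + 3)·f(k+1) − (k + 3)·f(k) − (1) = 0.
From deg A=1, deg B=1, deg C=0: d=0.
Generic f = c0 gives residual -1; -1 = 0 cannot hold, so t_k is not Gosper-summable.

none — t_k is not Gosper-summable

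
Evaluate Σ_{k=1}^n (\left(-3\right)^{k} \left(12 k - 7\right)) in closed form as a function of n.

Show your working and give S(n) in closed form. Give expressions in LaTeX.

r(k) = 3*(-12*k - 5)/(12*k - 7) after simplifying.
Take A(k)=-3, B(k)=1, C(k)=k - 7/12.
Set up (-3)·f(k+1) − (1)·f(k) − (k - 7/12) = 0.
d = 1 from the (0,0,1) case.
Match coefficients ⇒ f(k) = -(3*k - 4)/12.
Certificate R = B(k−1)f/C = -(3*k - 4)/(12*k - 7) gives s_k = (-3)**k*(4 - 3*k).
Check: Δs_k = (-3)**k*(12*k - 7). ✓
s_(n+1) = (-3)**(n + 1)*(1 - 3*n) and s_(1) = -3, so S(n) = 9*(-3)**n*n - 3*(-3)**n + 3.

S(n) = 9 \left(-3\right)^{n} n - 3 \left(-3\right)^{n} + 3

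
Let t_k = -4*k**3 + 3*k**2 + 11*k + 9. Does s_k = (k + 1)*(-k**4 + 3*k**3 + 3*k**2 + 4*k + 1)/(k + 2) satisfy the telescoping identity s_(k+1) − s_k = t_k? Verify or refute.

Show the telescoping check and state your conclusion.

s_(k+1) = (-k**5 - 3*k**4 + 4*k**3 + 27*k**2 + 40*k + 20)/(k + 3)
s_(k+1) − s_k = (-4*k**5 - 14*k**4 + 10*k**3 + 68*k**2 + 84*k + 37)/(k**2 + 5*k + 6)
(s_(k+1) − s_k) − t_k = (3*k**4 + 8*k**3 - 14*k**2 - 27*k - 17)/(k**2 + 5*k + 6)

Invalid: residual (3*k**4 + 8*k**3 - 14*k**2 - 27*k - 17)/(k**2 + 5*k + 6) ≠ 0.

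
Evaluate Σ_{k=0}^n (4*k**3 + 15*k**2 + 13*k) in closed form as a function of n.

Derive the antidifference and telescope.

The ratio is (4*k**3 + 27*k**2 + 55*k + 32)/(k*(4*k**2 + 15*k + 13)).
Normal form (A,B,C) = (1, 1, k**3 + 15*k**2/4 + 13*k/4).
Solve (1)·f(k+1) − (1)·f(k) = k**3 + 15*k**2/4 + 13*k/4.
d = 4 from the (0,0,3) case.
Solving with deg f ≤ 4: f(k) = k*(k - 1)*(k + 2)**2/4.
R(k) = B(k−1)·f(k)/C(k) = (k - 1)*(k + 2)**2/(4*k**2 + 15*k + 13); s_k = R·t_k = k*(k**3 + 3*k**2 - 4).
Check: Δs_k = k*(4*k**2 + 15*k + 13). ✓
Evaluate: s_(n+1) = n*(n**3 + 7*n**2 + 15*n + 9); subtract s_(0) = 0 ⇒ S(n) = n*(n**3 + 7*n**2 + 15*n + 9).

S(n) = n*(n**3 + 7*n**2 + 15*n + 9)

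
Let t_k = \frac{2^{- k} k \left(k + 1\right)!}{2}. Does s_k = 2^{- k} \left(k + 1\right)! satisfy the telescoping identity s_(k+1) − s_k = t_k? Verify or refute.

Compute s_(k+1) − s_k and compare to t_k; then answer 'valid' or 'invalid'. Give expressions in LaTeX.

s_(k+1) = factorial(k + 2)/(2*2**k)
s_(k+1) − s_k = k*factorial(k + 1)/(2*2**k)
(s_(k+1) − s_k) − t_k = 0

Valid: the claim telescopes to t_k.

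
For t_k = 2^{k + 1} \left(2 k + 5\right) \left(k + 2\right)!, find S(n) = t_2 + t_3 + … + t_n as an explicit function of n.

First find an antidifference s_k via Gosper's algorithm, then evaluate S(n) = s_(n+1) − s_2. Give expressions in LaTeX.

S(n) = 4 \cdot 2^{n} \left(n + 3\right)! - 192

Compute t_(k+1)/t_k: get 2*(k + 3)*(2*k + 7)/(2*k + 5).
Gosper form: A/B · C(k+1)/C(k) with A=2*k + 6, B=1, C=k + 5/2.
Set up (2*k + 6)·f(k+1) − (1)·f(k) − (k + 5/2) = 0.
Degrees (1,0,1) ⇒ d ≤ 0.
Solve for f: f(k) = 1/2 (degree 0 ≤ 0).
Get s_k = R·t_k = 2**(k + 1)*factorial(k + 2) with R(k) = B(k−1)f(k)/C(k) = 1/(2*k + 5).
Verify: 2**(k + 1)*(2*k + 5)*factorial(k + 2) matches t_k.
Evaluate: s_(n+1) = 2**(n + 2)*factorial(n + 3); subtract s_(2) = 192 ⇒ S(n) = 4*2**n*factorial(n + 3) - 192.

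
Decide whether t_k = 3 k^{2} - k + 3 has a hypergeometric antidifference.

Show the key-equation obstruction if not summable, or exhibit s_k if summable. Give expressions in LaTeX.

Yes. s_k = k \left(k^{2} - 2 k + 4\right).

Compute t_(k+1)/t_k: get (-k + 3*(k + 1)**2 + 2)/(3*k**2 - k + 3).
So A=1 and B=1, with C=k**2 - k/3 + 1.
Need (1)·f(k+1) − (1)·f(k) = k**2 - k/3 + 1.
Degrees (0,0,2) ⇒ d ≤ 3.
Match coefficients ⇒ f(k) = k*(k**2 - 2*k + 4)/3.
Get s_k = R·t_k = k*(k**2 - 2*k + 4) with R(k) = B(k−1)f(k)/C(k) = k*(k**2 - 2*k + 4)/(3*k**2 - k + 3).
s_(k+1) − s_k = 3*k**2 - k + 3 = t_k.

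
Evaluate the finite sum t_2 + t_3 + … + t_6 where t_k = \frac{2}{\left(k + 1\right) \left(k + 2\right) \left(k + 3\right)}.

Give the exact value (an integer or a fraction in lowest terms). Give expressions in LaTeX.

Σ = 5/72

Compute t_(k+1)/t_k: get (k + 1)/(k + 4).
A = k + 1, B = k + 4, C = 1.
Key eq: (k + 1)·f(k+1) = (k + 3)·f(k) + (1).
d = 2 from the (1,1,0) case.
Coefficient equations give f(k) = k*(k + 3)/4.
R(k) = B(k−1)·f(k)/C(k) = k*(k + 3)**2/4; s_k = R·t_k = k*(k + 3)/(2*(k + 1)*(k + 2)).
Δs = 2/(k**3 + 6*k**2 + 11*k + 6), as required.
Evaluate s at k=7 and k=2: 35/72 and 5/12; difference 5/72.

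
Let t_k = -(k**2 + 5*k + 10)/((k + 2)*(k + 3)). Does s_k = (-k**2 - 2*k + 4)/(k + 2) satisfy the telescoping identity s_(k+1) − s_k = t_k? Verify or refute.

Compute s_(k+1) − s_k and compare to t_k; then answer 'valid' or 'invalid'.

s_(k+1) = (-k**2 - 4*k + 1)/(k + 3)
s_(k+1) − s_k = (-k**2 - 5*k - 10)/(k**2 + 5*k + 6)
(s_(k+1) − s_k) − t_k = 0

valid (s_(k+1) − s_k reduces to t_k)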